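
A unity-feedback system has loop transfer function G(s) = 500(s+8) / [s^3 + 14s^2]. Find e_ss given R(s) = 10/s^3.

Factoring s^2 from the denominator leaves a polynomial with constant term 14, so the system is type 2.
K_a = lim_{s→0} s^2·G(s) = 500·8 / 14 = 2000/7.
r(t) = 5t^2 gives R(s) = 10/s^3.
e_ss = 10/K_a = 10/(2000/7) = 0.035.

0.035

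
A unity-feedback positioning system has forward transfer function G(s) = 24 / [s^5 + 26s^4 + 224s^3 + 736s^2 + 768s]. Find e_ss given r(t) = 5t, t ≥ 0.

160

Factoring s from the denominator leaves a polynomial with constant term 768, so the system is type 1.
K_v = lim_{s→0} s·G(s) = 24 / 768 = 1/32.
e_ss = 5/K_v = 5/(1/32) = 160.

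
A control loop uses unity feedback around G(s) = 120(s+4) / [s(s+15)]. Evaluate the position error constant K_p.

infinity

K_p = lim_{s→0} G(s); with 1 pole at the origin the limit diverges, so K_p = ∞.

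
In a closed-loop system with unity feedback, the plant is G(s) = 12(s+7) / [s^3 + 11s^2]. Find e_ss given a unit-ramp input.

0

Lowest-order denominator term is 11s^2, so the open loop has 2 poles at the origin → type 2 system.
A type-2 system has K_v = ∞, so it tracks a ramp input with zero steady-state error.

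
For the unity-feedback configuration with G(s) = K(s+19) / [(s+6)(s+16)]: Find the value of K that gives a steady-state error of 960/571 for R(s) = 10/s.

25

G(s) has no factors of s in the denominator, so the system is type 0.
K_p = lim_{s→0} G(s) = K·19 / (6·16) = (19/96)·K.
e_ss = 10/(1 + K_p) = 960/571 ⇒ 1 + (19/96)·K = 571/96 ⇒ K = 25.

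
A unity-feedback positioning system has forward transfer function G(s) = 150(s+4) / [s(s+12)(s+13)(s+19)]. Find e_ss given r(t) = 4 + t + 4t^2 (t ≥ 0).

System type = 1 (one pole at s=0). Taking each input component in turn:
  • 4: tracked with zero error.
  • t: e_ss = 1/K_v with K_v=50/247 → 4.94.
  • 4t^2: a type-1 system cannot track it, e_ss → ∞.
The unbounded component dominates.

infinity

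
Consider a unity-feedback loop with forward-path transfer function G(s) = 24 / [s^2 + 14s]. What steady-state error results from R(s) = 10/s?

0

Factoring s from the denominator leaves a polynomial with constant term 14, so the system is type 1.
K_p = ∞ for a type-1 system; e_ss to a step is zero.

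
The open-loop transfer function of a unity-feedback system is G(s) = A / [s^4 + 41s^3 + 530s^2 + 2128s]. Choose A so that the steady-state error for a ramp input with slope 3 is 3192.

2

The denominator has no term below 2128s — 1 pole at s=0, type 1.
K_v = lim_{s→0} s·G(s) = A / 2128 = (1/2128)·A.
e_ss = 3/K_v = 3192 ⇒ K_v = 1/1064 ⇒ A = (1/1064)/(1/2128) = 2.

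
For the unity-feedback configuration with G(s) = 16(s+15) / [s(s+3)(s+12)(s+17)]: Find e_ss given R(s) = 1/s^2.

G(s) has one factor of s in the denominator, so the system is type 1.
K_v = lim_{s→0} s·G(s) = 16·15 / (3·12·17) = 20/51.
e_ss = 1/K_v = 1/(20/51) = 2.55.

2.55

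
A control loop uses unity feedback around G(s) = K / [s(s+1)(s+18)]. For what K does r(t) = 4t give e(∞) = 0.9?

The open loop has one pole at the origin → type 1 system.
K_v = lim_{s→0} s·G(s) = K / (1·18) = (1/18)·K.
e_ss = 4/K_v = 0.9 ⇒ K_v = 40/9 ⇒ K = (40/9)/(1/18) = 80.

80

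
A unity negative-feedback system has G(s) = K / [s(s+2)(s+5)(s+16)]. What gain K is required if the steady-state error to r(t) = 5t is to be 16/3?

150

One free integrator in G(s): this is a type 1 system.
K_v = lim_{s→0} s·G(s) = K / (2·5·16) = (1/160)·K.
e_ss = 5/K_v = 16/3 ⇒ K_v = 0.9375 ⇒ K = 0.9375/(1/160) = 150.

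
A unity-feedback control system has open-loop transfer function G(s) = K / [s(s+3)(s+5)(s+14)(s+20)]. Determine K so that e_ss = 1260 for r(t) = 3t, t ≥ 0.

10

G(s) has one factor of s in the denominator, so the system is type 1.
K_v = lim_{s→0} s·G(s) = K / (3·5·14·20) = (1/4200)·K.
e_ss = 3/K_v = 1260 ⇒ K_v = 1/420 ⇒ K = (1/420)/(1/4200) = 10.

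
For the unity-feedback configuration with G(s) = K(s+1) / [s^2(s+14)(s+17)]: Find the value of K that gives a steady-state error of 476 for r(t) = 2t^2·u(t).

2

The open loop has two poles at the origin → type 2 system.
K_a = lim_{s→0} s^2·G(s) = K·1 / (14·17) = (1/238)·K.
e_ss = 4/K_a = 476 ⇒ K_a = 1/119 ⇒ K = (1/119)/(1/238) = 2.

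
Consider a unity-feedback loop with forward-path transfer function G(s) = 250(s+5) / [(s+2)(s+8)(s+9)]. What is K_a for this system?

The open loop has no poles at the origin → type 0 system.
K_a = lim_{s→0} s^2·G(s) = 0 (the extra factor of s kills the finite limit).

0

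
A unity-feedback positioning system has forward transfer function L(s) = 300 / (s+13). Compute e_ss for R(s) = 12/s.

The open loop has no poles at the origin → type 0 system.
K_p = lim_{s→0} L(s) = 300 / (13) = 300/13.
e_ss = 12/(1 + K_p) = 12/(313/13) = 156/313.

156/313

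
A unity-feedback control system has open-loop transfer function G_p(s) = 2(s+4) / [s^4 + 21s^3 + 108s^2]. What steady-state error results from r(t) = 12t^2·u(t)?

324

Lowest-order denominator term is 108s^2, so the open loop has 2 poles at the origin → type 2 system.
K_a = lim_{s→0} s^2·G_p(s) = 2·4 / 108 = 2/27.
r(t) = 12t^2 gives R(s) = 24/s^3.
e_ss = 24/K_a = 24/(2/27) = 324.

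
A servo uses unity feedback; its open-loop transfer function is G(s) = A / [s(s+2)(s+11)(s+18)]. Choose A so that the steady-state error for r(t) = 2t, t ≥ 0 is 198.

One free integrator in G(s): this is a type 1 system.
K_v = lim_{s→0} s·G(s) = A / (2·11·18) = (1/396)·A.
e_ss = 2/K_v = 198 ⇒ K_v = 1/99 ⇒ A = (1/99)/(1/396) = 4.

4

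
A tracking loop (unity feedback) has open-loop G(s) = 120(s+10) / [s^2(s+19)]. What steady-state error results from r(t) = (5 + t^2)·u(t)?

System type = 2 (two poles at s=0). Taking each input component in turn:
  • 5: tracked with zero error.
  • t^2: e_ss = 2/K_a with K_a=1200/19 → 19/600.
Total e_ss = 19/600.

19/600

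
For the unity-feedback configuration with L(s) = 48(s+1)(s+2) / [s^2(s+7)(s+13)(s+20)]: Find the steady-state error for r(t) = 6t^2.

227.5

System type = 2 (two poles at s=0).
K_a = lim_{s→0} s^2·L(s) = 48·1·2 / (7·13·20) = 24/455.
r(t) = 6t^2 gives R(s) = 12/s^3.
e_ss = 12/K_a = 12/(24/455) = 227.5.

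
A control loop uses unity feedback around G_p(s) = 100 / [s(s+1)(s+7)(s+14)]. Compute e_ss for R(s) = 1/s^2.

0.98

G_p(s) has one factor of s in the denominator, so the system is type 1.
K_v = lim_{s→0} s·G_p(s) = 100 / (1·7·14) = 50/49.
e_ss = 1/K_v = 1/(50/49) = 0.98.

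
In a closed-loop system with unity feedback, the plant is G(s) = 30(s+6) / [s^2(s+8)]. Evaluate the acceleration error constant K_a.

G(s) has two factors of s in the denominator, so the system is type 2.
K_a = lim_{s→0} s^2·G(s) = 30·6 / (8) = 22.5.

22.5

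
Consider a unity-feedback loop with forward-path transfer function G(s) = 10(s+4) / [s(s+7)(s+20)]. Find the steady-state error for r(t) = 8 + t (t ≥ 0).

System type = 1 (one pole at s=0). By superposition:
  • 8: tracked with zero error.
  • t: e_ss = 1/K_v with K_v=2/7 → 3.5.
Total e_ss = 3.5.

3.5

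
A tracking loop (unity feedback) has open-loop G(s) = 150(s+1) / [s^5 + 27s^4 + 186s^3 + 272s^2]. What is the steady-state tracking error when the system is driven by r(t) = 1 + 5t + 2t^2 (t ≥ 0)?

544/75

Factoring s^2 from the denominator leaves a polynomial with constant term 272, so the system is type 2. Taking each input component in turn:
  • 1: tracked with zero error.
  • 5t: tracked with zero error.
  • 2t^2: e_ss = 4/K_a with K_a=75/136 → 544/75.
Total e_ss = 544/75.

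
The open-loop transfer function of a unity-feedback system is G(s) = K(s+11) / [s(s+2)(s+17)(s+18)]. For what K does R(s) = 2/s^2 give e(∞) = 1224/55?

5

One free integrator in G(s): this is a type 1 system.
K_v = lim_{s→0} s·G(s) = K·11 / (2·17·18) = (11/612)·K.
e_ss = 2/K_v = 1224/55 ⇒ K_v = 55/612 ⇒ K = (55/612)/(11/612) = 5.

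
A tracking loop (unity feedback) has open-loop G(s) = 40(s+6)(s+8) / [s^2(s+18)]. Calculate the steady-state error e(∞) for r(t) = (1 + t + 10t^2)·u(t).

0.1875

G(s) has two factors of s in the denominator, so the system is type 2. Taking each input component in turn:
  • 1: tracked with zero error.
  • t: tracked with zero error.
  • 10t^2: e_ss = 20/K_a with K_a=320/3 → 0.1875.
Total e_ss = 0.1875.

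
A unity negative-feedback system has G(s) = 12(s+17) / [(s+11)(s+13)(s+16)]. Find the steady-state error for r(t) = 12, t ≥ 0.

System type = 0 (no poles at s=0).
K_p = lim_{s→0} G(s) = 12·17 / (11·13·16) = 51/572.
e_ss = 12/(1 + K_p) = 12/(623/572) = 6864/623.

6864/623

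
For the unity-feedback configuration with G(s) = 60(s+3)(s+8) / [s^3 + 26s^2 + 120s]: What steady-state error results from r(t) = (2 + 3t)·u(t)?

0.25

The denominator has no term below 120s — 1 pole at s=0, type 1. By superposition:
  • 2: tracked with zero error.
  • 3t: e_ss = 3/K_v with K_v=12 → 0.25.
Total e_ss = 0.25.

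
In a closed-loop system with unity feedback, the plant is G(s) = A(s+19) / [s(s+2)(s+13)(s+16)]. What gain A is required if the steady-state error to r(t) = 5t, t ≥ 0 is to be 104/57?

60

System type = 1 (one pole at s=0).
K_v = lim_{s→0} s·G(s) = A·19 / (2·13·16) = (19/416)·A.
e_ss = 5/K_v = 104/57 ⇒ K_v = 285/104 ⇒ A = (285/104)/(19/416) = 60.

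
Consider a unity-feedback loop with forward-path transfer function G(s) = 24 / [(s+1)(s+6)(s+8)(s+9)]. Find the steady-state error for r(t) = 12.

216/19

The open loop has no poles at the origin → type 0 system.
K_p = lim_{s→0} G(s) = 24 / (1·6·8·9) = 1/18.
e_ss = 12/(1 + K_p) = 12/(19/18) = 216/19.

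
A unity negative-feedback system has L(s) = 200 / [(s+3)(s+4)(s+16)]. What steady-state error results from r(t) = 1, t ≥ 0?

System type = 0 (no poles at s=0).
K_p = lim_{s→0} L(s) = 200 / (3·4·16) = 25/24.
e_ss = 1/(1 + K_p) = 1/(49/24) = 24/49.

24/49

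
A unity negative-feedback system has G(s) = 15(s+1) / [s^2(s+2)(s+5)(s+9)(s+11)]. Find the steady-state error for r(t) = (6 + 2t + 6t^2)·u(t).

792

The open loop has two poles at the origin → type 2 system. By superposition:
  • 6: tracked with zero error.
  • 2t: tracked with zero error.
  • 6t^2: e_ss = 12/K_a with K_a=1/66 → 792.
Total e_ss = 792.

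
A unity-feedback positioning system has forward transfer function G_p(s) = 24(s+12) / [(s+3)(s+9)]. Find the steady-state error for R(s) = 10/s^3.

infinity

G_p(s) has no factors of s in the denominator, so the system is type 0.
K_a = lim_{s→0} s^2·G_p(s) = 0; the steady-state error to this parabolic input grows without bound.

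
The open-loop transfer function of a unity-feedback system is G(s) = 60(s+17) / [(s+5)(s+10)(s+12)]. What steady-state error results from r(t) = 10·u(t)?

System type = 0 (no poles at s=0).
K_p = lim_{s→0} G(s) = 60·17 / (5·10·12) = 1.7.
e_ss = 10/(1 + K_p) = 10/2.7 = 100/27.

100/27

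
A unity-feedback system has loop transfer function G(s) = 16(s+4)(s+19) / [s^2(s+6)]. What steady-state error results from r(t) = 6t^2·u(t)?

9/152

Two free integrators in G(s): this is a type 2 system.
K_a = lim_{s→0} s^2·G(s) = 16·4·19 / (6) = 608/3.
r(t) = 6t^2 gives R(s) = 12/s^3.
e_ss = 12/K_a = 12/(608/3) = 9/152.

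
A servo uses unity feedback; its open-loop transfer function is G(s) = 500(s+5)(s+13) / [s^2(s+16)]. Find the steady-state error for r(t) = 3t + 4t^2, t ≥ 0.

G(s) has two factors of s in the denominator, so the system is type 2. By superposition:
  • 3t: tracked with zero error.
  • 4t^2: e_ss = 8/K_a with K_a=2031.25 → 32/8125.
Total e_ss = 32/8125.

32/8125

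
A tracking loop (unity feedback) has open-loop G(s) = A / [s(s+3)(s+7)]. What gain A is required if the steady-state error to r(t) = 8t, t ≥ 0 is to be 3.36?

50

System type = 1 (one pole at s=0).
K_v = lim_{s→0} s·G(s) = A / (3·7) = (1/21)·A.
e_ss = 8/K_v = 3.36 ⇒ K_v = 50/21 ⇒ A = (50/21)/(1/21) = 50.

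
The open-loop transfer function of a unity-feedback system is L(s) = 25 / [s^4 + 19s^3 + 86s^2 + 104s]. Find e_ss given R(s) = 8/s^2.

33.28

Factoring s from the denominator leaves a polynomial with constant term 104, so the system is type 1.
K_v = lim_{s→0} s·L(s) = 25 / 104 = 25/104.
e_ss = 8/K_v = 8/(25/104) = 33.28.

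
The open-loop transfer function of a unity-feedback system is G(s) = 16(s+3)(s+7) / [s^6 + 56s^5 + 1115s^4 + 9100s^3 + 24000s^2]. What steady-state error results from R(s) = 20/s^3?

10000/7

Lowest-order denominator term is 24000s^2, so the open loop has 2 poles at the origin → type 2 system.
K_a = lim_{s→0} s^2·G(s) = 16·3·7 / 24000 = 0.014.
r(t) = 10t^2 gives R(s) = 20/s^3.
e_ss = 20/K_a = 20/0.014 = 10000/7.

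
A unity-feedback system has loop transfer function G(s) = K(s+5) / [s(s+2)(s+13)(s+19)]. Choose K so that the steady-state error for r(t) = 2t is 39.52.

5

System type = 1 (one pole at s=0).
K_v = lim_{s→0} s·G(s) = K·5 / (2·13·19) = (5/494)·K.
e_ss = 2/K_v = 39.52 ⇒ K_v = 25/494 ⇒ K = (25/494)/(5/494) = 5.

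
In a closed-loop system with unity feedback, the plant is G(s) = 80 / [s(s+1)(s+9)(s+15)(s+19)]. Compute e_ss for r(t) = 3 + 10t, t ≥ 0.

System type = 1 (one pole at s=0). Treating each term separately:
  • 3: tracked with zero error.
  • 10t: e_ss = 10/K_v with K_v=16/513 → 320.625.
Total e_ss = 320.625.

320.625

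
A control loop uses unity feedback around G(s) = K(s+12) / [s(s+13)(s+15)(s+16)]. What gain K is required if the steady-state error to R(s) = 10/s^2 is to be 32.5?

The open loop has one pole at the origin → type 1 system.
K_v = lim_{s→0} s·G(s) = K·12 / (13·15·16) = (1/260)·K.
e_ss = 10/K_v = 32.5 ⇒ K_v = 4/13 ⇒ K = (4/13)/(1/260) = 80.

80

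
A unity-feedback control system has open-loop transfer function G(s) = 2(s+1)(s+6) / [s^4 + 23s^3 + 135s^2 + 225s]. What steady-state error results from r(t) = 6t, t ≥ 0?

112.5

Factoring s from the denominator leaves a polynomial with constant term 225, so the system is type 1.
K_v = lim_{s→0} s·G(s) = 2·1·6 / 225 = 4/75.
e_ss = 6/K_v = 6/(4/75) = 112.5.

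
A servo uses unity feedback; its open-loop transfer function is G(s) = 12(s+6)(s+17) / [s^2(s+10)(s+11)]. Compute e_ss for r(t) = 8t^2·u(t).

Two free integrators in G(s): this is a type 2 system.
K_a = lim_{s→0} s^2·G(s) = 12·6·17 / (10·11) = 612/55.
r(t) = 8t^2 gives R(s) = 16/s^3.
e_ss = 16/K_a = 16/(612/55) = 220/153.

220/153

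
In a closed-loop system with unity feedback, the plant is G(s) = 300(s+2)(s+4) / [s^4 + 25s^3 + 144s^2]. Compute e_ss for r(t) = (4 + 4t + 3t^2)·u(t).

0.36

Lowest-order denominator term is 144s^2, so the open loop has 2 poles at the origin → type 2 system. By superposition:
  • 4: tracked with zero error.
  • 4t: tracked with zero error.
  • 3t^2: e_ss = 6/K_a with K_a=50/3 → 0.36.
Total e_ss = 0.36.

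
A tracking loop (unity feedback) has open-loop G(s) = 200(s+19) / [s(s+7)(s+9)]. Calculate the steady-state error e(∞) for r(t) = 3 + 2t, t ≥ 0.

63/1900

The open loop has one pole at the origin → type 1 system. Treating each term separately:
  • 3: tracked with zero error.
  • 2t: e_ss = 2/K_v with K_v=3800/63 → 63/1900.
Total e_ss = 63/1900.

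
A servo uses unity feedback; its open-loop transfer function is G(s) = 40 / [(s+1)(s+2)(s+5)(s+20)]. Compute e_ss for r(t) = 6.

5

The open loop has no poles at the origin → type 0 system.
K_p = lim_{s→0} G(s) = 40 / (1·2·5·20) = 0.2.
e_ss = 6/(1 + K_p) = 6/1.2 = 5.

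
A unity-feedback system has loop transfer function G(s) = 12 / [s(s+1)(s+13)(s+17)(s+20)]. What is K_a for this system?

One free integrator in G(s): this is a type 1 system.
K_a = lim_{s→0} s^2·G(s) = 0 (the extra factor of s kills the finite limit).

0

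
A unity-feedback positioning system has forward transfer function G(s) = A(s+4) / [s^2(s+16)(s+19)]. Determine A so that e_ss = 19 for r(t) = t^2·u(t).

8

The open loop has two poles at the origin → type 2 system.
K_a = lim_{s→0} s^2·G(s) = A·4 / (16·19) = (1/76)·A.
e_ss = 2/K_a = 19 ⇒ K_a = 2/19 ⇒ A = (2/19)/(1/76) = 8.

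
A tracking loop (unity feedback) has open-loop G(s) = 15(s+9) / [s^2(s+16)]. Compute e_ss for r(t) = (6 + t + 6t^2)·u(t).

Two free integrators in G(s): this is a type 2 system. Taking each input component in turn:
  • 6: tracked with zero error.
  • t: tracked with zero error.
  • 6t^2: e_ss = 12/K_a with K_a=8.4375 → 64/45.
Total e_ss = 64/45.

64/45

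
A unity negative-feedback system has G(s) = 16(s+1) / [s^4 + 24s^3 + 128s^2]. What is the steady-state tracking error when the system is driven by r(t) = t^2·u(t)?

The denominator has no term below 128s^2 — 2 poles at s=0, type 2.
K_a = lim_{s→0} s^2·G(s) = 16·1 / 128 = 0.125.
r(t) = t^2 gives R(s) = 2/s^3.
e_ss = 2/K_a = 2/0.125 = 16.

16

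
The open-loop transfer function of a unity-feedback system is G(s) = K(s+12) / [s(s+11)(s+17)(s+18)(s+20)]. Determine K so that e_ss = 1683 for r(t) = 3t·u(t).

The open loop has one pole at the origin → type 1 system.
K_v = lim_{s→0} s·G(s) = K·12 / (11·17·18·20) = (1/5610)·K.
e_ss = 3/K_v = 1683 ⇒ K_v = 1/561 ⇒ K = (1/561)/(1/5610) = 10.

10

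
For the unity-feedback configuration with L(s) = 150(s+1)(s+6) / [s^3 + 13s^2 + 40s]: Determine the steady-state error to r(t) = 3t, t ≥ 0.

2/15

Lowest-order denominator term is 40s, so the open loop has 1 pole at the origin → type 1 system.
K_v = lim_{s→0} s·L(s) = 150·1·6 / 40 = 22.5.
e_ss = 3/K_v = 3/22.5 = 2/15.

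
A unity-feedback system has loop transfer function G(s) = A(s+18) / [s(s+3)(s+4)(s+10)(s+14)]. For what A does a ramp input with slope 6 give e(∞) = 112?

G(s) has one factor of s in the denominator, so the system is type 1.
K_v = lim_{s→0} s·G(s) = A·18 / (3·4·10·14) = (3/280)·A.
e_ss = 6/K_v = 112 ⇒ K_v = 3/56 ⇒ A = (3/56)/(3/280) = 5.

5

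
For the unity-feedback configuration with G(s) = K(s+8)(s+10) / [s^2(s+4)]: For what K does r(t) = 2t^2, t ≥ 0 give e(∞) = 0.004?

50

System type = 2 (two poles at s=0).
K_a = lim_{s→0} s^2·G(s) = K·8·10 / (4) = 20·K.
e_ss = 4/K_a = 0.004 ⇒ K_a = 1000 ⇒ K = 1000/20 = 50.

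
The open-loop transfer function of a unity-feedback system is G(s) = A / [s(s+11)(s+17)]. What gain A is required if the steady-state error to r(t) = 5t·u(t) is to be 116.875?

8

System type = 1 (one pole at s=0).
K_v = lim_{s→0} s·G(s) = A / (11·17) = (1/187)·A.
e_ss = 5/K_v = 116.875 ⇒ K_v = 8/187 ⇒ A = (8/187)/(1/187) = 8.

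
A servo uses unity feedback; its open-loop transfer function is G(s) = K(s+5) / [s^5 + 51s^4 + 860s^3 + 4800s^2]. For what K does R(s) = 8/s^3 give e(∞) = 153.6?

The denominator has no term below 4800s^2 — 2 poles at s=0, type 2.
K_a = lim_{s→0} s^2·G(s) = K·5 / 4800 = (1/960)·K.
e_ss = 8/K_a = 153.6 ⇒ K_a = 5/96 ⇒ K = (5/96)/(1/960) = 50.

50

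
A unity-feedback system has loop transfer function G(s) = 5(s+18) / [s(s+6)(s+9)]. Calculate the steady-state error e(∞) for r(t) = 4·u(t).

G(s) has one factor of s in the denominator, so the system is type 1.
A type-1 system has K_p = ∞, so it tracks a step input with zero steady-state error.

0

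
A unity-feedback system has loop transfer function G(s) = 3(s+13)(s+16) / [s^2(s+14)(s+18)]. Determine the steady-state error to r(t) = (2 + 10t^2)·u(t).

G(s) has two factors of s in the denominator, so the system is type 2. Taking each input component in turn:
  • 2: tracked with zero error.
  • 10t^2: e_ss = 20/K_a with K_a=52/21 → 105/13.
Total e_ss = 105/13.

105/13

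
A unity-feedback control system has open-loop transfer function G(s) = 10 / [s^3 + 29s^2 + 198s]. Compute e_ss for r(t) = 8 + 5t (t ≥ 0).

Factoring s from the denominator leaves a polynomial with constant term 198, so the system is type 1. Taking each input component in turn:
  • 8: tracked with zero error.
  • 5t: e_ss = 5/K_v with K_v=5/99 → 99.
Total e_ss = 99.

99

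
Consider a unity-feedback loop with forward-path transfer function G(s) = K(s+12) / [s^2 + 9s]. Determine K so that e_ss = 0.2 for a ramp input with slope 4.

15

Factoring s from the denominator leaves a polynomial with constant term 9, so the system is type 1.
K_v = lim_{s→0} s·G(s) = K·12 / 9 = (4/3)·K.
e_ss = 4/K_v = 0.2 ⇒ K_v = 20 ⇒ K = 20/(4/3) = 15.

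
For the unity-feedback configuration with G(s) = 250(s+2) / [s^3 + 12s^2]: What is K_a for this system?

125/3

The denominator has no term below 12s^2 — 2 poles at s=0, type 2.
K_a = lim_{s→0} s^2·G(s) = 250·2 / 12 = 125/3.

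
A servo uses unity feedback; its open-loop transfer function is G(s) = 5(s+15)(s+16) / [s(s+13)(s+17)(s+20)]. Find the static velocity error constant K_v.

60/221

The open loop has one pole at the origin → type 1 system.
K_v = lim_{s→0} s·G(s) = 5·15·16 / (13·17·20) = 60/221.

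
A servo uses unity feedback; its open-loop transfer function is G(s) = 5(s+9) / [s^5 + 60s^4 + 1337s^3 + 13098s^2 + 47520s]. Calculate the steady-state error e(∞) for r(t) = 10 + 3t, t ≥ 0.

Lowest-order denominator term is 47520s, so the open loop has 1 pole at the origin → type 1 system. Taking each input component in turn:
  • 10: tracked with zero error.
  • 3t: e_ss = 3/K_v with K_v=1/1056 → 3168.
Total e_ss = 3168.

3168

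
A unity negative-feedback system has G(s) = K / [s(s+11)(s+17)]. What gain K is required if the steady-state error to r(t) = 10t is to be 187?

One free integrator in G(s): this is a type 1 system.
K_v = lim_{s→0} s·G(s) = K / (11·17) = (1/187)·K.
e_ss = 10/K_v = 187 ⇒ K_v = 10/187 ⇒ K = (10/187)/(1/187) = 10.

10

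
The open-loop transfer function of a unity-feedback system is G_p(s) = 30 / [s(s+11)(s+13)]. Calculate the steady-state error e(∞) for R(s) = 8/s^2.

572/15

The open loop has one pole at the origin → type 1 system.
K_v = lim_{s→0} s·G_p(s) = 30 / (11·13) = 30/143.
e_ss = 8/K_v = 8/(30/143) = 572/15.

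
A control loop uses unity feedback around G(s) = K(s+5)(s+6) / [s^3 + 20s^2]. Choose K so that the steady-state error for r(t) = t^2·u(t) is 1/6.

Factoring s^2 from the denominator leaves a polynomial with constant term 20, so the system is type 2.
K_a = lim_{s→0} s^2·G(s) = K·5·6 / 20 = 1.5·K.
e_ss = 2/K_a = 1/6 ⇒ K_a = 12 ⇒ K = 12/1.5 = 8.

8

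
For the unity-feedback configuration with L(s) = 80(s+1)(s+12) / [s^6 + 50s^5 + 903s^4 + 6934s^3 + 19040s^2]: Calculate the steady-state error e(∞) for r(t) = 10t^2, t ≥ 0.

1190/3

Factoring s^2 from the denominator leaves a polynomial with constant term 19040, so the system is type 2.
K_a = lim_{s→0} s^2·L(s) = 80·1·12 / 19040 = 6/119.
r(t) = 10t^2 gives R(s) = 20/s^3.
e_ss = 20/K_a = 20/(6/119) = 1190/3.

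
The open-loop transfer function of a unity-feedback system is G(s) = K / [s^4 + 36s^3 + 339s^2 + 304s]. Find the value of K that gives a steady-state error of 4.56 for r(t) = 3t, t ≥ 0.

Lowest-order denominator term is 304s, so the open loop has 1 pole at the origin → type 1 system.
K_v = lim_{s→0} s·G(s) = K / 304 = (1/304)·K.
e_ss = 3/K_v = 4.56 ⇒ K_v = 25/38 ⇒ K = (25/38)/(1/304) = 200.

200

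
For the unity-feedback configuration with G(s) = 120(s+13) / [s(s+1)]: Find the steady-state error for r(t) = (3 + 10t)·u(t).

System type = 1 (one pole at s=0). By superposition:
  • 3: tracked with zero error.
  • 10t: e_ss = 10/K_v with K_v=1560 → 1/156.
Total e_ss = 1/156.

1/156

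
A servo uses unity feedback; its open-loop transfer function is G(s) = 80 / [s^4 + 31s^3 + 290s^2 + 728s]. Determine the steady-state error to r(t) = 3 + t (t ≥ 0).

The denominator has no term below 728s — 1 pole at s=0, type 1. Treating each term separately:
  • 3: tracked with zero error.
  • t: e_ss = 1/K_v with K_v=10/91 → 9.1.
Total e_ss = 9.1.

9.1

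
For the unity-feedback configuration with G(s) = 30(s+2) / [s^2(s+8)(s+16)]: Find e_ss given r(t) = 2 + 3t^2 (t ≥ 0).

12.8

Two free integrators in G(s): this is a type 2 system. By superposition:
  • 2: tracked with zero error.
  • 3t^2: e_ss = 6/K_a with K_a=15/32 → 12.8.
Total e_ss = 12.8.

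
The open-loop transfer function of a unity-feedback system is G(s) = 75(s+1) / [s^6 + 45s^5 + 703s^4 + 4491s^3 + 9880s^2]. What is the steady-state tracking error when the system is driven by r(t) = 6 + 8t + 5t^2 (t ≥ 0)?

The denominator has no term below 9880s^2 — 2 poles at s=0, type 2. Treating each term separately:
  • 6: tracked with zero error.
  • 8t: tracked with zero error.
  • 5t^2: e_ss = 10/K_a with K_a=15/1976 → 3952/3.
Total e_ss = 3952/3.

3952/3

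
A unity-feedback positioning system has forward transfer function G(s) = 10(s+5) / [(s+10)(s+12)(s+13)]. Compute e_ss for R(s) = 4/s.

The open loop has no poles at the origin → type 0 system.
K_p = lim_{s→0} G(s) = 10·5 / (10·12·13) = 5/156.
e_ss = 4/(1 + K_p) = 4/(161/156) = 624/161.

624/161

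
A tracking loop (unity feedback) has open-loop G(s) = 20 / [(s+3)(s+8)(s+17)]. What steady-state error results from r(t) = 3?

The open loop has no poles at the origin → type 0 system.
K_p = lim_{s→0} G(s) = 20 / (3·8·17) = 5/102.
e_ss = 3/(1 + K_p) = 3/(107/102) = 306/107.

306/107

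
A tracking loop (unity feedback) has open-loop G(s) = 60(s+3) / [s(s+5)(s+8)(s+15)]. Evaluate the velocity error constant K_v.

0.3

System type = 1 (one pole at s=0).
K_v = lim_{s→0} s·G(s) = 60·3 / (5·8·15) = 0.3.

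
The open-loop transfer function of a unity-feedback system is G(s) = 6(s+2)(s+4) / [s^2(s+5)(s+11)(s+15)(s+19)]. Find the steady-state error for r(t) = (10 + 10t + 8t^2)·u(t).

5225

System type = 2 (two poles at s=0). Taking each input component in turn:
  • 10: tracked with zero error.
  • 10t: tracked with zero error.
  • 8t^2: e_ss = 16/K_a with K_a=16/5225 → 5225.
Total e_ss = 5225.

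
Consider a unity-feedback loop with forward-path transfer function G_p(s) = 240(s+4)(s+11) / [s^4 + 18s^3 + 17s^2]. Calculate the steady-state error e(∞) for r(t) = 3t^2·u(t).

17/1760

The denominator has no term below 17s^2 — 2 poles at s=0, type 2.
K_a = lim_{s→0} s^2·G_p(s) = 240·4·11 / 17 = 10560/17.
r(t) = 3t^2 gives R(s) = 6/s^3.
e_ss = 6/K_a = 6/(10560/17) = 17/1760.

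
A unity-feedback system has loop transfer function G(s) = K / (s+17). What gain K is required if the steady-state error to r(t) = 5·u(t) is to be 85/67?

50

System type = 0 (no poles at s=0).
K_p = lim_{s→0} G(s) = K / (17) = (1/17)·K.
e_ss = 5/(1 + K_p) = 85/67 ⇒ 1 + (1/17)·K = 67/17 ⇒ K = 50.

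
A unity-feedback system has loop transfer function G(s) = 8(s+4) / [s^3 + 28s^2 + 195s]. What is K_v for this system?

32/195

Factoring s from the denominator leaves a polynomial with constant term 195, so the system is type 1.
K_v = lim_{s→0} s·G(s) = 8·4 / 195 = 32/195.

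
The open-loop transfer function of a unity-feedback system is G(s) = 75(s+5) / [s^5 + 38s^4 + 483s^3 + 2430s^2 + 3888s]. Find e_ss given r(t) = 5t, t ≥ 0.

51.84

The denominator has no term below 3888s — 1 pole at s=0, type 1.
K_v = lim_{s→0} s·G(s) = 75·5 / 3888 = 125/1296.
e_ss = 5/K_v = 5/(125/1296) = 51.84.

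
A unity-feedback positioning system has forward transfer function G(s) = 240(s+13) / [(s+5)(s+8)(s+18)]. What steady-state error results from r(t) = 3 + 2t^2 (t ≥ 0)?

infinity

G(s) has no factors of s in the denominator, so the system is type 0. By superposition:
  • 3: e_ss = 3/(1+K_p) with K_p=13/3 → 0.5625.
  • 2t^2: a type-0 system cannot track it, e_ss → ∞.
The unbounded component dominates.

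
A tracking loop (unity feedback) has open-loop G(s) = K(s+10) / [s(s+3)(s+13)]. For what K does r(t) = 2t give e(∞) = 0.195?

40

G(s) has one factor of s in the denominator, so the system is type 1.
K_v = lim_{s→0} s·G(s) = K·10 / (3·13) = (10/39)·K.
e_ss = 2/K_v = 0.195 ⇒ K_v = 400/39 ⇒ K = (400/39)/(10/39) = 40.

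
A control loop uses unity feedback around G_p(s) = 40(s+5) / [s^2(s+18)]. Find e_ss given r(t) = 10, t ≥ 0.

System type = 2 (two poles at s=0).
K_p = ∞ for a type-2 system; e_ss to a step is zero.

0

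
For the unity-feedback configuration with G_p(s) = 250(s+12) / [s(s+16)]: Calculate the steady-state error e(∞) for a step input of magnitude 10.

0

The open loop has one pole at the origin → type 1 system.
A type-1 system has K_p = ∞, so it tracks a step input with zero steady-state error.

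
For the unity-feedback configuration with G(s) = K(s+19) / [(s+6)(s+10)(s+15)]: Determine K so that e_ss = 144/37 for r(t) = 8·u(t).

50

No free integrators in G(s): this is a type 0 system.
K_p = lim_{s→0} G(s) = K·19 / (6·10·15) = (19/900)·K.
e_ss = 8/(1 + K_p) = 144/37 ⇒ 1 + (19/900)·K = 37/18 ⇒ K = 50.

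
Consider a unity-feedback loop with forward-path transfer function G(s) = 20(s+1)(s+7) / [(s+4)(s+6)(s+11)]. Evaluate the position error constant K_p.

No free integrators in G(s): this is a type 0 system.
K_p = lim_{s→0} G(s) = 20·1·7 / (4·6·11) = 35/66.

35/66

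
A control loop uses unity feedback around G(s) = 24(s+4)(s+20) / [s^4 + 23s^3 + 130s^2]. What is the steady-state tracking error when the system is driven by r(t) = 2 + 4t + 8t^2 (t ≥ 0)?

Lowest-order denominator term is 130s^2, so the open loop has 2 poles at the origin → type 2 system. By superposition:
  • 2: tracked with zero error.
  • 4t: tracked with zero error.
  • 8t^2: e_ss = 16/K_a with K_a=192/13 → 13/12.
Total e_ss = 13/12.

13/12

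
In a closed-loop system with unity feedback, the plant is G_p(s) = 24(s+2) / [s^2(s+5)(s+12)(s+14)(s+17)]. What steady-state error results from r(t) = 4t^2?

2380

Two free integrators in G_p(s): this is a type 2 system.
K_a = lim_{s→0} s^2·G_p(s) = 24·2 / (5·12·14·17) = 2/595.
r(t) = 4t^2 gives R(s) = 8/s^3.
e_ss = 8/K_a = 8/(2/595) = 2380.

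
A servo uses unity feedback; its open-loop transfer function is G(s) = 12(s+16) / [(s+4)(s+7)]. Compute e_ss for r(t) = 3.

No free integrators in G(s): this is a type 0 system.
K_p = lim_{s→0} G(s) = 12·16 / (4·7) = 48/7.
e_ss = 3/(1 + K_p) = 3/(55/7) = 21/55.

21/55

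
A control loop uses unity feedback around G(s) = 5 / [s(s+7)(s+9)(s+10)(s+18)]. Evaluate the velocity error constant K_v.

One free integrator in G(s): this is a type 1 system.
K_v = lim_{s→0} s·G(s) = 5 / (7·9·10·18) = 1/2268.

1/2268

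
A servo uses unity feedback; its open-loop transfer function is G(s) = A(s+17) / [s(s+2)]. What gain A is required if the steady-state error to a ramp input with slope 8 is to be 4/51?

One free integrator in G(s): this is a type 1 system.
K_v = lim_{s→0} s·G(s) = A·17 / (2) = 8.5·A.
e_ss = 8/K_v = 4/51 ⇒ K_v = 102 ⇒ A = 102/8.5 = 12.

12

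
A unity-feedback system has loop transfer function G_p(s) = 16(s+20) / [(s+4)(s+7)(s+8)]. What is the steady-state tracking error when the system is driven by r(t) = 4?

28/17

No free integrators in G_p(s): this is a type 0 system.
K_p = lim_{s→0} G_p(s) = 16·20 / (4·7·8) = 10/7.
e_ss = 4/(1 + K_p) = 4/(17/7) = 28/17.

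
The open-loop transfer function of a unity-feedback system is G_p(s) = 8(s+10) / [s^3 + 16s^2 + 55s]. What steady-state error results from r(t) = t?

0.6875

Lowest-order denominator term is 55s, so the open loop has 1 pole at the origin → type 1 system.
K_v = lim_{s→0} s·G_p(s) = 8·10 / 55 = 16/11.
e_ss = 1/K_v = 1/(16/11) = 0.6875.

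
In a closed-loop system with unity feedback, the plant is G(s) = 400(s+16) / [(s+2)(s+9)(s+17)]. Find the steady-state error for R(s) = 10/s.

G(s) has no factors of s in the denominator, so the system is type 0.
K_p = lim_{s→0} G(s) = 400·16 / (2·9·17) = 3200/153.
e_ss = 10/(1 + K_p) = 10/(3353/153) = 1530/3353.

1530/3353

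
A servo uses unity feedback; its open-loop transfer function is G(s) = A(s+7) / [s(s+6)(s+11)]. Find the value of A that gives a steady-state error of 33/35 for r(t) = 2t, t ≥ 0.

20

G(s) has one factor of s in the denominator, so the system is type 1.
K_v = lim_{s→0} s·G(s) = A·7 / (6·11) = (7/66)·A.
e_ss = 2/K_v = 33/35 ⇒ K_v = 70/33 ⇒ A = (70/33)/(7/66) = 20.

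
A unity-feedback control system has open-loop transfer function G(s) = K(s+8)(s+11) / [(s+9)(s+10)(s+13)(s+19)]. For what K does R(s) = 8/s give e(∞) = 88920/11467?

System type = 0 (no poles at s=0).
K_p = lim_{s→0} G(s) = K·8·11 / (9·10·13·19) = (44/11115)·K.
e_ss = 8/(1 + K_p) = 88920/11467 ⇒ 1 + (44/11115)·K = 11467/11115 ⇒ K = 8.

8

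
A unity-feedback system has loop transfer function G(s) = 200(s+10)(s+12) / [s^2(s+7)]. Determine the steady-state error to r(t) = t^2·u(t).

7/12000

Two free integrators in G(s): this is a type 2 system.
K_a = lim_{s→0} s^2·G(s) = 200·10·12 / (7) = 24000/7.
r(t) = t^2 gives R(s) = 2/s^3.
e_ss = 2/K_a = 2/(24000/7) = 7/12000.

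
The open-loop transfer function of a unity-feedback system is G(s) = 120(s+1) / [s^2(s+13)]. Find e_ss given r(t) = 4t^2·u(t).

G(s) has two factors of s in the denominator, so the system is type 2.
K_a = lim_{s→0} s^2·G(s) = 120·1 / (13) = 120/13.
r(t) = 4t^2 gives R(s) = 8/s^3.
e_ss = 8/K_a = 8/(120/13) = 13/15.

13/15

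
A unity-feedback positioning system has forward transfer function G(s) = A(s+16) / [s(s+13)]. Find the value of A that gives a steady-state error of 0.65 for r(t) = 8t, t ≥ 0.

G(s) has one factor of s in the denominator, so the system is type 1.
K_v = lim_{s→0} s·G(s) = A·16 / (13) = (16/13)·A.
e_ss = 8/K_v = 0.65 ⇒ K_v = 160/13 ⇒ A = (160/13)/(16/13) = 10.

10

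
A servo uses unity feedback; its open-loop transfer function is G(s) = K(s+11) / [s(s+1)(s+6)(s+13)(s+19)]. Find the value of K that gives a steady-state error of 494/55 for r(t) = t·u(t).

G(s) has one factor of s in the denominator, so the system is type 1.
K_v = lim_{s→0} s·G(s) = K·11 / (1·6·13·19) = (11/1482)·K.
e_ss = 1/K_v = 494/55 ⇒ K_v = 55/494 ⇒ K = (55/494)/(11/1482) = 15.

15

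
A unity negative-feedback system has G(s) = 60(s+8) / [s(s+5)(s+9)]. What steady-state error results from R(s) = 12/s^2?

G(s) has one factor of s in the denominator, so the system is type 1.
K_v = lim_{s→0} s·G(s) = 60·8 / (5·9) = 32/3.
e_ss = 12/K_v = 12/(32/3) = 1.125.

1.125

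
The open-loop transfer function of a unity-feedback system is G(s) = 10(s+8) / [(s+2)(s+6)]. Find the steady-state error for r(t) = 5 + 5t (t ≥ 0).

infinity

The open loop has no poles at the origin → type 0 system. Treating each term separately:
  • 5: e_ss = 5/(1+K_p) with K_p=20/3 → 15/23.
  • 5t: a type-0 system cannot track it, e_ss → ∞.
The unbounded component dominates.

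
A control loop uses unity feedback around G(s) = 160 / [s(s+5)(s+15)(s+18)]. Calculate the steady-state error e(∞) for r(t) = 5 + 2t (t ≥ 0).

G(s) has one factor of s in the denominator, so the system is type 1. Taking each input component in turn:
  • 5: tracked with zero error.
  • 2t: e_ss = 2/K_v with K_v=16/135 → 16.875.
Total e_ss = 16.875.

16.875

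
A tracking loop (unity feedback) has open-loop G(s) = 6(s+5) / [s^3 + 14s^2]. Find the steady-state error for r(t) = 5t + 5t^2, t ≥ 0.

Lowest-order denominator term is 14s^2, so the open loop has 2 poles at the origin → type 2 system. By superposition:
  • 5t: tracked with zero error.
  • 5t^2: e_ss = 10/K_a with K_a=15/7 → 14/3.
Total e_ss = 14/3.

14/3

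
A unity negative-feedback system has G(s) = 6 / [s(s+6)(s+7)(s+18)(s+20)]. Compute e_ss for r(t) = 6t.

One free integrator in G(s): this is a type 1 system.
K_v = lim_{s→0} s·G(s) = 6 / (6·7·18·20) = 1/2520.
e_ss = 6/K_v = 6/(1/2520) = 15120.

15120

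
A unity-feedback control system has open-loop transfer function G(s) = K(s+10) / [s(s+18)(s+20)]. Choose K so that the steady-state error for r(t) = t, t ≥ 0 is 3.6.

G(s) has one factor of s in the denominator, so the system is type 1.
K_v = lim_{s→0} s·G(s) = K·10 / (18·20) = (1/36)·K.
e_ss = 1/K_v = 3.6 ⇒ K_v = 5/18 ⇒ K = (5/18)/(1/36) = 10.

10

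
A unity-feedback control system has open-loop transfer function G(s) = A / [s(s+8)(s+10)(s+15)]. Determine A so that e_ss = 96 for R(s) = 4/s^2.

50

The open loop has one pole at the origin → type 1 system.
K_v = lim_{s→0} s·G(s) = A / (8·10·15) = (1/1200)·A.
e_ss = 4/K_v = 96 ⇒ K_v = 1/24 ⇒ A = (1/24)/(1/1200) = 50.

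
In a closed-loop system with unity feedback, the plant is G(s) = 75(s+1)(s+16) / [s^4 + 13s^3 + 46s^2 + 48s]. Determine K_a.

Factoring s from the denominator leaves a polynomial with constant term 48, so the system is type 1.
K_a = lim_{s→0} s^2·G(s) = 0 (the extra factor of s kills the finite limit).

0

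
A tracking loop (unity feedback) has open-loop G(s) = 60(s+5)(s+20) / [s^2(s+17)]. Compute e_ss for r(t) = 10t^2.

System type = 2 (two poles at s=0).
K_a = lim_{s→0} s^2·G(s) = 60·5·20 / (17) = 6000/17.
r(t) = 10t^2 gives R(s) = 20/s^3.
e_ss = 20/K_a = 20/(6000/17) = 17/300.

17/300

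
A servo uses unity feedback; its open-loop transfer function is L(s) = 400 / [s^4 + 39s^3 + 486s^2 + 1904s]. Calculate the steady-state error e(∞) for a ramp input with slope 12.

57.12

Lowest-order denominator term is 1904s, so the open loop has 1 pole at the origin → type 1 system.
K_v = lim_{s→0} s·L(s) = 400 / 1904 = 25/119.
e_ss = 12/K_v = 12/(25/119) = 57.12.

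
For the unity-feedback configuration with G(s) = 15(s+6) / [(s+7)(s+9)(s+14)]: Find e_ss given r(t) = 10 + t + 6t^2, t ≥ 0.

No free integrators in G(s): this is a type 0 system. By superposition:
  • 10: e_ss = 10/(1+K_p) with K_p=5/49 → 245/27.
  • t: a type-0 system cannot track it, e_ss → ∞.
  • 6t^2: a type-0 system cannot track it, e_ss → ∞.
The unbounded component dominates.

infinity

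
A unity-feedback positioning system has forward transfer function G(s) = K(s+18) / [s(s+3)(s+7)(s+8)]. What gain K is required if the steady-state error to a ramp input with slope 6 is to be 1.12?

One free integrator in G(s): this is a type 1 system.
K_v = lim_{s→0} s·G(s) = K·18 / (3·7·8) = (3/28)·K.
e_ss = 6/K_v = 1.12 ⇒ K_v = 75/14 ⇒ K = (75/14)/(3/28) = 50.

50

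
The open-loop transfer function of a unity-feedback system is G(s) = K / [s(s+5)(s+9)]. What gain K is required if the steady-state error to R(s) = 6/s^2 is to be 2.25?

System type = 1 (one pole at s=0).
K_v = lim_{s→0} s·G(s) = K / (5·9) = (1/45)·K.
e_ss = 6/K_v = 2.25 ⇒ K_v = 8/3 ⇒ K = (8/3)/(1/45) = 120.

120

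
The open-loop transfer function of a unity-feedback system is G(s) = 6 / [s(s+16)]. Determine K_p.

K_p = lim_{s→0} G(s); with 1 pole at the origin the limit diverges, so K_p = ∞.

infinity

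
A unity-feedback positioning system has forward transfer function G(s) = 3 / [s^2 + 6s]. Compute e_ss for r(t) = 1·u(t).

0

Lowest-order denominator term is 6s, so the open loop has 1 pole at the origin → type 1 system.
K_p = ∞ for a type-1 system; e_ss to a step is zero.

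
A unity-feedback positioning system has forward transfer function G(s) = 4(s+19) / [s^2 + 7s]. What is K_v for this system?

76/7

The denominator has no term below 7s — 1 pole at s=0, type 1.
K_v = lim_{s→0} s·G(s) = 4·19 / 7 = 76/7.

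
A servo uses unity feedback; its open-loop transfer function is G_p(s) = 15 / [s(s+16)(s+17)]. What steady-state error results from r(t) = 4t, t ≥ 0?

1088/15

G_p(s) has one factor of s in the denominator, so the system is type 1.
K_v = lim_{s→0} s·G_p(s) = 15 / (16·17) = 15/272.
e_ss = 4/K_v = 4/(15/272) = 1088/15.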